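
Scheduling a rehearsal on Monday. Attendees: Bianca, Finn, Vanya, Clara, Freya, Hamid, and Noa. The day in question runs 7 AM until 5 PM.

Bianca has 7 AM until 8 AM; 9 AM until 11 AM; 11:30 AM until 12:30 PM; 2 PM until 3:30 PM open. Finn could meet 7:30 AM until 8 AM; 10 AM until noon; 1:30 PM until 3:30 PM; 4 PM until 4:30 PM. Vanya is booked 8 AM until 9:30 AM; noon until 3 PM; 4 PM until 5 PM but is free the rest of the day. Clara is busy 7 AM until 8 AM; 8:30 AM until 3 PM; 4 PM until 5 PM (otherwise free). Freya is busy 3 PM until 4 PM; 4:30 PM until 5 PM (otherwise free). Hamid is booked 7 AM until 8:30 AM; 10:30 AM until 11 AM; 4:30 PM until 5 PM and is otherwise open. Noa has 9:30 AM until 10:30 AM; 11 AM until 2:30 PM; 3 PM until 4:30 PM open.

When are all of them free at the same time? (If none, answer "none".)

Bianca free: 07:00-08:00, 09:00-11:00, 11:30-12:30, 14:00-15:30.
Finn free: 07:30-08:00, 10:00-12:00, 13:30-15:30, 16:00-16:30.
Vanya free: 07:00-08:00, 09:30-12:00, 15:00-16:00 (invert busy blocks within the working day).
Clara free: 08:00-08:30, 15:00-16:00 (invert busy blocks within the working day).
Freya free: 07:00-15:00, 16:00-16:30 (invert busy blocks within the working day).
Hamid free: 08:30-10:30, 11:00-16:30 (invert busy blocks within the working day).
Noa free: 09:30-10:30, 11:00-14:30, 15:00-16:30.
Bianca ∩ Finn: 07:30-08:00, 10:00-11:00, 11:30-12:00, 14:00-15:30.
Bianca ∩ Finn ∩ Vanya: 07:30-08:00, 10:00-11:00, 11:30-12:00, 15:00-15:30.
Bianca ∩ Finn ∩ Vanya ∩ Clara: 15:00-15:30.
Bianca ∩ Finn ∩ Vanya ∩ Clara ∩ Freya: ∅.
Bianca ∩ Finn ∩ Vanya ∩ Clara ∩ Freya ∩ Hamid: ∅.
Bianca ∩ Finn ∩ Vanya ∩ Clara ∩ Freya ∩ Hamid ∩ Noa: ∅.
There is no time when everyone is free.

none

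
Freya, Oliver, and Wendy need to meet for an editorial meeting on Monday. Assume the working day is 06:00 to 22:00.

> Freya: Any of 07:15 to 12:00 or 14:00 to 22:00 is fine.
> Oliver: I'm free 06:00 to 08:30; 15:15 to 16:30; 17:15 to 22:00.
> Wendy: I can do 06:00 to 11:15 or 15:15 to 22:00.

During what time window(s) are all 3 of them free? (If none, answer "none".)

07:15-08:30, 15:15-16:30, 17:15-22:00

Freya ∩ Oliver: 07:15-08:30, 15:15-16:30, 17:15-22:00.
Freya ∩ Oliver ∩ Wendy: 07:15-08:30, 15:15-16:30, 17:15-22:00.
So the common availability across everyone is 07:15-08:30, 15:15-16:30, 17:15-22:00.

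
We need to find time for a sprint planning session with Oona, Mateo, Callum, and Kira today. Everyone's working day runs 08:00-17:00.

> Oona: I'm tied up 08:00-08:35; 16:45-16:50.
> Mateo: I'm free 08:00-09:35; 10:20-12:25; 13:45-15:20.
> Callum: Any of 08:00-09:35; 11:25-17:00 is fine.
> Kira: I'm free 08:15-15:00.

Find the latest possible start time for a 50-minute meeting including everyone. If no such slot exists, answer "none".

Oona free: 08:35-16:45, 16:50-17:00 (invert busy blocks within the working day).
Mateo free: 08:00-09:35, 10:20-12:25, 13:45-15:20.
Callum free: 08:00-09:35, 11:25-17:00.
Kira free: 08:15-15:00.
Oona ∩ Mateo: 08:35-09:35, 10:20-12:25, 13:45-15:20.
Oona ∩ Mateo ∩ Callum: 08:35-09:35, 11:25-12:25, 13:45-15:20.
Oona ∩ Mateo ∩ Callum ∩ Kira: 08:35-09:35, 11:25-12:25, 13:45-15:00.
So the common availability across everyone is 08:35-09:35, 11:25-12:25, 13:45-15:00.
The last common window of at least 50 minutes is 13:45-15:00; a 50-minute meeting can start as late as 14:10 and still end by 15:00.

14:10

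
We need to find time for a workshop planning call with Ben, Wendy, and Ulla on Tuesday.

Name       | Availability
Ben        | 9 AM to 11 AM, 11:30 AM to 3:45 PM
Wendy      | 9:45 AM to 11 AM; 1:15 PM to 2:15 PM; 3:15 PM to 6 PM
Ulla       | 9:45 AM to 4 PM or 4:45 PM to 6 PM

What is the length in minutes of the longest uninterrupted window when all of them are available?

75

Ben ∩ Wendy: 09:45-11:00, 13:15-14:15, 15:15-15:45.
Ben ∩ Wendy ∩ Ulla: 09:45-11:00, 13:15-14:15, 15:15-15:45.
So the common availability across everyone is 09:45-11:00, 13:15-14:15, 15:15-15:45.
The longest is 09:45-11:00 at 75 minutes.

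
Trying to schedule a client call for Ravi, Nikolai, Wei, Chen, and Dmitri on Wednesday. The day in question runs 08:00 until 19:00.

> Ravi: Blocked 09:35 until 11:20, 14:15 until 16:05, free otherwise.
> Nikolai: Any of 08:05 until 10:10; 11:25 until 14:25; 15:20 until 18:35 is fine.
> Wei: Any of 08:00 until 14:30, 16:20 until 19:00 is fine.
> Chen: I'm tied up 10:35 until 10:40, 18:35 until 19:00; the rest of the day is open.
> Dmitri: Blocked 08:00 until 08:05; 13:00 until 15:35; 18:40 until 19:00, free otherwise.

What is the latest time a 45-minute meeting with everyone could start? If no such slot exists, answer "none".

17:50

Ravi free: 08:00-09:35, 11:20-14:15, 16:05-19:00 (invert busy blocks within the working day).
Nikolai free: 08:05-10:10, 11:25-14:25, 15:20-18:35.
Wei free: 08:00-14:30, 16:20-19:00.
Chen free: 08:00-10:35, 10:40-18:35 (invert busy blocks within the working day).
Dmitri free: 08:05-13:00, 15:35-18:40 (invert busy blocks within the working day).
Ravi ∩ Nikolai: 08:05-09:35, 11:25-14:15, 16:05-18:35.
Ravi ∩ Nikolai ∩ Wei: 08:05-09:35, 11:25-14:15, 16:20-18:35.
Ravi ∩ Nikolai ∩ Wei ∩ Chen: 08:05-09:35, 11:25-14:15, 16:20-18:35.
Ravi ∩ Nikolai ∩ Wei ∩ Chen ∩ Dmitri: 08:05-09:35, 11:25-13:00, 16:20-18:35.
The last common window of at least 45 minutes is 16:20-18:35; a 45-minute meeting can start as late as 17:50 and still end by 18:35.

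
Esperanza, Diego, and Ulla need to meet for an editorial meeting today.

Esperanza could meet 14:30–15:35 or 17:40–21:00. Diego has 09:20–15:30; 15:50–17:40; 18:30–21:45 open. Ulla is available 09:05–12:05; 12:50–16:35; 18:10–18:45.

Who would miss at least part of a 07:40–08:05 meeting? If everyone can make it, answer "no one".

Esperanza: not fully free for 07:40-08:05. Diego: not fully free for 07:40-08:05. Ulla: not fully free for 07:40-08:05.

Diego, Esperanza, Ulla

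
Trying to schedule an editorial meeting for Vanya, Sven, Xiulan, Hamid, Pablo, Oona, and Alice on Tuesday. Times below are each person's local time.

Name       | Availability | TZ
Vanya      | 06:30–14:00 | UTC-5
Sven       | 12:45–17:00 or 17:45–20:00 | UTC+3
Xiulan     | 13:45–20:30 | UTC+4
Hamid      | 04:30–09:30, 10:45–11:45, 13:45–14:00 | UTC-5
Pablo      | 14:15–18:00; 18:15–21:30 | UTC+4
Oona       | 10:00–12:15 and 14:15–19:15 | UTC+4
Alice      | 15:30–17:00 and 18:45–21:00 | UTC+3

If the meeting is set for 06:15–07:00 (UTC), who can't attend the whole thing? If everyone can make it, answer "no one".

Vanya in UTC: 11:30-19:00 (add 5h to convert from UTC-5).
Sven in UTC: 09:45-14:00, 14:45-17:00 (subtract 3h to convert from UTC+3).
Xiulan in UTC: 09:45-16:30 (subtract 4h to convert from UTC+4).
Hamid in UTC: 09:30-14:30, 15:45-16:45, 18:45-19:00 (add 5h to convert from UTC-5).
Pablo in UTC: 10:15-14:00, 14:15-17:30 (subtract 4h to convert from UTC+4).
Oona in UTC: 06:00-08:15, 10:15-15:15 (subtract 4h to convert from UTC+4).
Alice in UTC: 12:30-14:00, 15:45-18:00 (subtract 3h to convert from UTC+3).
Vanya: not fully free for 06:15-07:00. Sven: not fully free for 06:15-07:00. Xiulan: not fully free for 06:15-07:00. Hamid: not fully free for 06:15-07:00. Pablo: not fully free for 06:15-07:00. Oona: free for 06:15-07:00. Alice: not fully free for 06:15-07:00.

Alice, Hamid, Pablo, Sven, Vanya, Xiulan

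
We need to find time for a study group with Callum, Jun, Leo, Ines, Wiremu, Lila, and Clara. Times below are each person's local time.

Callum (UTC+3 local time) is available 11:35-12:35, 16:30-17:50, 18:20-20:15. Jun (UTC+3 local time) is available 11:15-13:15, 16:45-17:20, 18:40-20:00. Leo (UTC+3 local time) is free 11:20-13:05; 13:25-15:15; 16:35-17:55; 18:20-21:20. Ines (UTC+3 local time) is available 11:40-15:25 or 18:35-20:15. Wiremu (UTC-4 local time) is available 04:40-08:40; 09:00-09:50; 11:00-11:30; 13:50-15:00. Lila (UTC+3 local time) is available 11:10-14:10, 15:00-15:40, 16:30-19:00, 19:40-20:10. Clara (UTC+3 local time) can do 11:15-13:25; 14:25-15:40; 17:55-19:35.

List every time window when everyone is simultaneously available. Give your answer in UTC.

Callum in UTC: 08:35-09:35, 13:30-14:50, 15:20-17:15 (subtract 3h to convert from UTC+3).
Jun in UTC: 08:15-10:15, 13:45-14:20, 15:40-17:00 (subtract 3h to convert from UTC+3).
Leo in UTC: 08:20-10:05, 10:25-12:15, 13:35-14:55, 15:20-18:20 (subtract 3h to convert from UTC+3).
Ines in UTC: 08:40-12:25, 15:35-17:15 (subtract 3h to convert from UTC+3).
Wiremu in UTC: 08:40-12:40, 13:00-13:50, 15:00-15:30, 17:50-19:00 (add 4h to convert from UTC-4).
Lila in UTC: 08:10-11:10, 12:00-12:40, 13:30-16:00, 16:40-17:10 (subtract 3h to convert from UTC+3).
Clara in UTC: 08:15-10:25, 11:25-12:40, 14:55-16:35 (subtract 3h to convert from UTC+3).
Callum ∩ Jun: 08:35-09:35, 13:45-14:20, 15:40-17:00.
Callum ∩ Jun ∩ Leo: 08:35-09:35, 13:45-14:20, 15:40-17:00.
Callum ∩ Jun ∩ Leo ∩ Ines: 08:40-09:35, 15:40-17:00.
Callum ∩ Jun ∩ Leo ∩ Ines ∩ Wiremu: 08:40-09:35.
Callum ∩ Jun ∩ Leo ∩ Ines ∩ Wiremu ∩ Lila: 08:40-09:35.
Callum ∩ Jun ∩ Leo ∩ Ines ∩ Wiremu ∩ Lila ∩ Clara: 08:40-09:35.

08:40-09:35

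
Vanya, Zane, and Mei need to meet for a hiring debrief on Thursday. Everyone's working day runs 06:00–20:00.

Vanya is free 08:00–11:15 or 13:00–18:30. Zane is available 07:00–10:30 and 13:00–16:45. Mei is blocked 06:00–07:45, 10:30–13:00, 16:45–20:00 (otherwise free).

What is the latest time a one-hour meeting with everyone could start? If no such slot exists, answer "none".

15:45

Vanya free: 08:00-11:15, 13:00-18:30.
Zane free: 07:00-10:30, 13:00-16:45.
Mei free: 07:45-10:30, 13:00-16:45 (invert busy blocks within the working day).
Vanya ∩ Zane: 08:00-10:30, 13:00-16:45.
Vanya ∩ Zane ∩ Mei: 08:00-10:30, 13:00-16:45.
Those are the intersection windows.
The last common window of at least 60 minutes is 13:00-16:45; a 60-minute meeting can start as late as 15:45 and still end by 16:45.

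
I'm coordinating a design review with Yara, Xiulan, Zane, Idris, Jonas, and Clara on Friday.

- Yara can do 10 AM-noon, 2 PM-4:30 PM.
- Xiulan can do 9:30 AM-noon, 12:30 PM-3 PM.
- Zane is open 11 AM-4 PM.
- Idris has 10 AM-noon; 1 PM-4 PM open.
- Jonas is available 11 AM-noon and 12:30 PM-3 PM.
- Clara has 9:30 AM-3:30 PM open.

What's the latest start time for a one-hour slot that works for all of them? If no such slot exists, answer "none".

Yara ∩ Xiulan: 10:00-12:00, 14:00-15:00.
Yara ∩ Xiulan ∩ Zane: 11:00-12:00, 14:00-15:00.
Yara ∩ Xiulan ∩ Zane ∩ Idris: 11:00-12:00, 14:00-15:00.
Yara ∩ Xiulan ∩ Zane ∩ Idris ∩ Jonas: 11:00-12:00, 14:00-15:00.
Yara ∩ Xiulan ∩ Zane ∩ Idris ∩ Jonas ∩ Clara: 11:00-12:00, 14:00-15:00.
The last common window of at least 60 minutes is 14:00-15:00; a 60-minute meeting can start as late as 14:00 and still end by 15:00.

14:00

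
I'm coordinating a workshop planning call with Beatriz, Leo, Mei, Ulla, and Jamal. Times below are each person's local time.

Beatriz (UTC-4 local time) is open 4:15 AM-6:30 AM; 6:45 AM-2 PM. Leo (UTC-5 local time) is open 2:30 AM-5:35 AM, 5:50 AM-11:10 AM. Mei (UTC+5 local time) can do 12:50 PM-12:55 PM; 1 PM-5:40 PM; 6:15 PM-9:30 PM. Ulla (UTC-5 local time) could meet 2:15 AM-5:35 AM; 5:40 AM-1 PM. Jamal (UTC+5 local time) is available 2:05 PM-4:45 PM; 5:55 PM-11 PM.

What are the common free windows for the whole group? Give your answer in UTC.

Beatriz in UTC: 08:15-10:30, 10:45-18:00 (add 4h to convert from UTC-4).
Leo in UTC: 07:30-10:35, 10:50-16:10 (add 5h to convert from UTC-5).
Mei in UTC: 07:50-07:55, 08:00-12:40, 13:15-16:30 (subtract 5h to convert from UTC+5).
Ulla in UTC: 07:15-10:35, 10:40-18:00 (add 5h to convert from UTC-5).
Jamal in UTC: 09:05-11:45, 12:55-18:00 (subtract 5h to convert from UTC+5).
Beatriz ∩ Leo: 08:15-10:30, 10:50-16:10.
Beatriz ∩ Leo ∩ Mei: 08:15-10:30, 10:50-12:40, 13:15-16:10.
Beatriz ∩ Leo ∩ Mei ∩ Ulla: 08:15-10:30, 10:50-12:40, 13:15-16:10.
Beatriz ∩ Leo ∩ Mei ∩ Ulla ∩ Jamal: 09:05-10:30, 10:50-11:45, 13:15-16:10.

09:05-10:30, 10:50-11:45, 13:15-16:10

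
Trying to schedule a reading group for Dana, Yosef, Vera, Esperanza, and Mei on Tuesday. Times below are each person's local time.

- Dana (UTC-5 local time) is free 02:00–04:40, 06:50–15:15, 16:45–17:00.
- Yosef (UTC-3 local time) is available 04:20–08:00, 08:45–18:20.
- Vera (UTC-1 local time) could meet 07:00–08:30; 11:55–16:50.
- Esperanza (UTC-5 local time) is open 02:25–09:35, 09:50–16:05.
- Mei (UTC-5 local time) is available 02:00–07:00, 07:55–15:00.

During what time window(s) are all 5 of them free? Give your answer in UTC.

08:00-09:30, 12:55-14:35, 14:50-17:50

Dana in UTC: 07:00-09:40, 11:50-20:15, 21:45-22:00 (add 5h to convert from UTC-5).
Yosef in UTC: 07:20-11:00, 11:45-21:20 (add 3h to convert from UTC-3).
Vera in UTC: 08:00-09:30, 12:55-17:50 (add 1h to convert from UTC-1).
Esperanza in UTC: 07:25-14:35, 14:50-21:05 (add 5h to convert from UTC-5).
Mei in UTC: 07:00-12:00, 12:55-20:00 (add 5h to convert from UTC-5).
Dana ∩ Yosef: 07:20-09:40, 11:50-20:15.
Dana ∩ Yosef ∩ Vera: 08:00-09:30, 12:55-17:50.
Dana ∩ Yosef ∩ Vera ∩ Esperanza: 08:00-09:30, 12:55-14:35, 14:50-17:50.
Dana ∩ Yosef ∩ Vera ∩ Esperanza ∩ Mei: 08:00-09:30, 12:55-14:35, 14:50-17:50.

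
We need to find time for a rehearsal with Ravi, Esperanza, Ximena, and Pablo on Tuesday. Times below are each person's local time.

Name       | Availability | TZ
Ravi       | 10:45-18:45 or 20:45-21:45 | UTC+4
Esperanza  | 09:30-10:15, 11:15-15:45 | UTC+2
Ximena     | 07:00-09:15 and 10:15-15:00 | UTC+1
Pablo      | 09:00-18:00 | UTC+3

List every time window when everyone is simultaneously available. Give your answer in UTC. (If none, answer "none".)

07:30-08:15, 09:15-13:45

Ravi in UTC: 06:45-14:45, 16:45-17:45 (subtract 4h to convert from UTC+4).
Esperanza in UTC: 07:30-08:15, 09:15-13:45 (subtract 2h to convert from UTC+2).
Ximena in UTC: 06:00-08:15, 09:15-14:00 (subtract 1h to convert from UTC+1).
Pablo in UTC: 06:00-15:00 (subtract 3h to convert from UTC+3).
Ravi ∩ Esperanza: 07:30-08:15, 09:15-13:45.
Ravi ∩ Esperanza ∩ Ximena: 07:30-08:15, 09:15-13:45.
Ravi ∩ Esperanza ∩ Ximena ∩ Pablo: 07:30-08:15, 09:15-13:45.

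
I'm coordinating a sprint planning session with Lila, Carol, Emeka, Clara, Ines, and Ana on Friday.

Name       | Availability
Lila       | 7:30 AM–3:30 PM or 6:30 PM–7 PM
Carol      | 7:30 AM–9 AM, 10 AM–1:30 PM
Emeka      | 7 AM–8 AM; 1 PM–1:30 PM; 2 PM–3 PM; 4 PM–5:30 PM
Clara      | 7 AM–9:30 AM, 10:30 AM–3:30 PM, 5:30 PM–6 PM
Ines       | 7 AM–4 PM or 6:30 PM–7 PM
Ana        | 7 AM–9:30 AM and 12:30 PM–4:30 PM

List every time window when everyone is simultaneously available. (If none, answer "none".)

Lila ∩ Carol: 07:30-09:00, 10:00-13:30.
Lila ∩ Carol ∩ Emeka: 07:30-08:00, 13:00-13:30.
Lila ∩ Carol ∩ Emeka ∩ Clara: 07:30-08:00, 13:00-13:30.
Lila ∩ Carol ∩ Emeka ∩ Clara ∩ Ines: 07:30-08:00, 13:00-13:30.
Lila ∩ Carol ∩ Emeka ∩ Clara ∩ Ines ∩ Ana: 07:30-08:00, 13:00-13:30.
Those are the intersection windows.

07:30-08:00, 13:00-13:30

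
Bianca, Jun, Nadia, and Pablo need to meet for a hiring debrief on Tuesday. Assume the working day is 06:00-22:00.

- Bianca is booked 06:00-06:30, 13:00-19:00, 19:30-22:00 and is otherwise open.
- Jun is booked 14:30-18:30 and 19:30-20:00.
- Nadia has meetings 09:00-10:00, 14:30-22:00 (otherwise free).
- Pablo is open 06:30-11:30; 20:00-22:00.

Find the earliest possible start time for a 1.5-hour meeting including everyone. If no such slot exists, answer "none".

06:30

Bianca free: 06:30-13:00, 19:00-19:30 (invert busy blocks within the working day).
Jun free: 06:00-14:30, 18:30-19:30, 20:00-22:00 (invert busy blocks within the working day).
Nadia free: 06:00-09:00, 10:00-14:30 (invert busy blocks within the working day).
Pablo free: 06:30-11:30, 20:00-22:00.
Bianca ∩ Jun: 06:30-13:00, 19:00-19:30.
Bianca ∩ Jun ∩ Nadia: 06:30-09:00, 10:00-13:00.
Bianca ∩ Jun ∩ Nadia ∩ Pablo: 06:30-09:00, 10:00-11:30.
So the common availability across everyone is 06:30-09:00, 10:00-11:30.
The first common window of at least 90 minutes is 06:30-09:00, so the earliest start is 06:30.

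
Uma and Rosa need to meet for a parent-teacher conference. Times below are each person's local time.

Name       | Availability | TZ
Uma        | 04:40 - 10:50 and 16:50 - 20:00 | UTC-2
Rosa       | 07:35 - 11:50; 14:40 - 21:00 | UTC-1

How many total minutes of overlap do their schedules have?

Uma in UTC: 06:40-12:50, 18:50-22:00 (add 2h to convert from UTC-2).
Rosa in UTC: 08:35-12:50, 15:40-22:00 (add 1h to convert from UTC-1).
Uma ∩ Rosa: 08:35-12:50, 18:50-22:00.
So the common availability across everyone is 08:35-12:50, 18:50-22:00.
Summing the common windows: 255 + 190 = 445 minutes.

445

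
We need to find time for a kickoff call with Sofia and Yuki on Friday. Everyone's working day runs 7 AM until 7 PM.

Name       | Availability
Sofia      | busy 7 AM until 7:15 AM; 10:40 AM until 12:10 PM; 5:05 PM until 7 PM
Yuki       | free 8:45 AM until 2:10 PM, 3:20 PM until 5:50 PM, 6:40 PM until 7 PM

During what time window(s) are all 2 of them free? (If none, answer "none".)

08:45-10:40, 12:10-14:10, 15:20-17:05

Sofia free: 07:15-10:40, 12:10-17:05 (invert busy blocks within the working day).
Yuki free: 08:45-14:10, 15:20-17:50, 18:40-19:00.
Sofia ∩ Yuki: 08:45-10:40, 12:10-14:10, 15:20-17:05.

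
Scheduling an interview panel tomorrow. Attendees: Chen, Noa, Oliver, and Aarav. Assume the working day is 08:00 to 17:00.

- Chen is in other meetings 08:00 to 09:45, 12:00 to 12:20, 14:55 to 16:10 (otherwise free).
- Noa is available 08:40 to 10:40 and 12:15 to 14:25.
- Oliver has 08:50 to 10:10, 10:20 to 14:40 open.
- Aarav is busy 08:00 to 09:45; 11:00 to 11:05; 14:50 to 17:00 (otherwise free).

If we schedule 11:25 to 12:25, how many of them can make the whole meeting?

Chen free: 09:45-12:00, 12:20-14:55, 16:10-17:00 (invert busy blocks within the working day).
Noa free: 08:40-10:40, 12:15-14:25.
Oliver free: 08:50-10:10, 10:20-14:40.
Aarav free: 09:45-11:00, 11:05-14:50 (invert busy blocks within the working day).
Oliver and Aarav can make the full 11:25-12:25 slot — that's 2.

2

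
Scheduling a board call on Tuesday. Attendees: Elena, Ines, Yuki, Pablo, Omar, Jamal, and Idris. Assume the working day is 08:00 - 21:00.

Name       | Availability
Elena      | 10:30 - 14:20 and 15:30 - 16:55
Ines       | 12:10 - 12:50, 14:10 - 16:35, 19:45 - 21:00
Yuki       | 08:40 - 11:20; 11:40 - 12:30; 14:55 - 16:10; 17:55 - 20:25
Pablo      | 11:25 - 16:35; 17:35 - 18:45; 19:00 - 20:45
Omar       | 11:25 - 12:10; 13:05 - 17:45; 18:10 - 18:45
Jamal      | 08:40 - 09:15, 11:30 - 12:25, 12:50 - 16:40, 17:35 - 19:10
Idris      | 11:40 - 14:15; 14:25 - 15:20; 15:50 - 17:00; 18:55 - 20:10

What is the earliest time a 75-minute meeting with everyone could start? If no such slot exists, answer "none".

none

Elena ∩ Ines: 12:10-12:50, 14:10-14:20, 15:30-16:35.
Elena ∩ Ines ∩ Yuki: 12:10-12:30, 15:30-16:10.
Elena ∩ Ines ∩ Yuki ∩ Pablo: 12:10-12:30, 15:30-16:10.
Elena ∩ Ines ∩ Yuki ∩ Pablo ∩ Omar: 15:30-16:10.
Elena ∩ Ines ∩ Yuki ∩ Pablo ∩ Omar ∩ Jamal: 15:30-16:10.
Elena ∩ Ines ∩ Yuki ∩ Pablo ∩ Omar ∩ Jamal ∩ Idris: 15:50-16:10.
No common window is at least 75 minutes long.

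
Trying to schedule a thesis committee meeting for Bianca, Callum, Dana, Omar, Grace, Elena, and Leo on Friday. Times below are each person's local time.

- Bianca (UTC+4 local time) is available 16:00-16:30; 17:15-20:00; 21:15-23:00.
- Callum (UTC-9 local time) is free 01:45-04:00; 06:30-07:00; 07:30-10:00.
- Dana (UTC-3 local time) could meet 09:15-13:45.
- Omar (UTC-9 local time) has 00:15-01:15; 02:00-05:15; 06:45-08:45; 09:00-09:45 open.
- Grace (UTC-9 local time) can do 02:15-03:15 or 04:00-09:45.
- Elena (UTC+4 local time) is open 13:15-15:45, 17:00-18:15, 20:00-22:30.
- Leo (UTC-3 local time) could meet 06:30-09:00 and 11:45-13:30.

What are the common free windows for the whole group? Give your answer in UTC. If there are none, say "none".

none

Bianca in UTC: 12:00-12:30, 13:15-16:00, 17:15-19:00 (subtract 4h to convert from UTC+4).
Callum in UTC: 10:45-13:00, 15:30-16:00, 16:30-19:00 (add 9h to convert from UTC-9).
Dana in UTC: 12:15-16:45 (add 3h to convert from UTC-3).
Omar in UTC: 09:15-10:15, 11:00-14:15, 15:45-17:45, 18:00-18:45 (add 9h to convert from UTC-9).
Grace in UTC: 11:15-12:15, 13:00-18:45 (add 9h to convert from UTC-9).
Elena in UTC: 09:15-11:45, 13:00-14:15, 16:00-18:30 (subtract 4h to convert from UTC+4).
Leo in UTC: 09:30-12:00, 14:45-16:30 (add 3h to convert from UTC-3).
Bianca ∩ Callum: 12:00-12:30, 15:30-16:00, 17:15-19:00.
Bianca ∩ Callum ∩ Dana: 12:15-12:30, 15:30-16:00.
Bianca ∩ Callum ∩ Dana ∩ Omar: 12:15-12:30, 15:45-16:00.
Bianca ∩ Callum ∩ Dana ∩ Omar ∩ Grace: 15:45-16:00.
Bianca ∩ Callum ∩ Dana ∩ Omar ∩ Grace ∩ Elena: ∅.
Bianca ∩ Callum ∩ Dana ∩ Omar ∩ Grace ∩ Elena ∩ Leo: ∅.
There is no time when everyone is free.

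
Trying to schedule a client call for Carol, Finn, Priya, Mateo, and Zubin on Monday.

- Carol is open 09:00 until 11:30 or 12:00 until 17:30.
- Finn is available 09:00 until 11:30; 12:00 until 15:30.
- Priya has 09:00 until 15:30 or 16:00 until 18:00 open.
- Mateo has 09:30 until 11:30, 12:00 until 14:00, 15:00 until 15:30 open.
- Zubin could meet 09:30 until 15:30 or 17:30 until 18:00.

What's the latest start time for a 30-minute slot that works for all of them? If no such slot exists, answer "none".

Carol ∩ Finn: 09:00-11:30, 12:00-15:30.
Carol ∩ Finn ∩ Priya: 09:00-11:30, 12:00-15:30.
Carol ∩ Finn ∩ Priya ∩ Mateo: 09:30-11:30, 12:00-14:00, 15:00-15:30.
Carol ∩ Finn ∩ Priya ∩ Mateo ∩ Zubin: 09:30-11:30, 12:00-14:00, 15:00-15:30.
The last common window of at least 30 minutes is 15:00-15:30; a 30-minute meeting can start as late as 15:00 and still end by 15:30.

15:00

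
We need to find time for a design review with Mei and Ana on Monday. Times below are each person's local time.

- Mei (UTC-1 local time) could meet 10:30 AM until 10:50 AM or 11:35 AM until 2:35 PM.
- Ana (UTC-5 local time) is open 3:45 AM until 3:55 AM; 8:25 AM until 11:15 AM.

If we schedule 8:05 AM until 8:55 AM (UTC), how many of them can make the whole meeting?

0

Mei in UTC: 11:30-11:50, 12:35-15:35 (add 1h to convert from UTC-1).
Ana in UTC: 08:45-08:55, 13:25-16:15 (add 5h to convert from UTC-5).
nobody can make the full 08:05-08:55 slot — that's 0.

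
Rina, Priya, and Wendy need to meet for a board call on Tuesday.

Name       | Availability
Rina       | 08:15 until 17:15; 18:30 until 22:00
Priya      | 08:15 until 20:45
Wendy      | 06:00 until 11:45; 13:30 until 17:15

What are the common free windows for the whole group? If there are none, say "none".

Rina ∩ Priya: 08:15-17:15, 18:30-20:45.
Rina ∩ Priya ∩ Wendy: 08:15-11:45, 13:30-17:15.

08:15-11:45, 13:30-17:15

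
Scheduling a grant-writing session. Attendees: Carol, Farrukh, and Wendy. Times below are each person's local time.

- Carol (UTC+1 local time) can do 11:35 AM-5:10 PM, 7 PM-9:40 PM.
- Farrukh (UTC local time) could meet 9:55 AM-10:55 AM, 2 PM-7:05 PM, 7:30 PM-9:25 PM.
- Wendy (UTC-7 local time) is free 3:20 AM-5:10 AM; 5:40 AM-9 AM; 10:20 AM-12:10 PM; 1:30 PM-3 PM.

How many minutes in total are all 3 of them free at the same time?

215

Carol in UTC: 10:35-16:10, 18:00-20:40 (subtract 1h to convert from UTC+1).
Farrukh in UTC: 09:55-10:55, 14:00-19:05, 19:30-21:25.
Wendy in UTC: 10:20-12:10, 12:40-16:00, 17:20-19:10, 20:30-22:00 (add 7h to convert from UTC-7).
Carol ∩ Farrukh: 10:35-10:55, 14:00-16:10, 18:00-19:05, 19:30-20:40.
Carol ∩ Farrukh ∩ Wendy: 10:35-10:55, 14:00-16:00, 18:00-19:05, 20:30-20:40.
Summing the common windows: 20 + 120 + 65 + 10 = 215 minutes.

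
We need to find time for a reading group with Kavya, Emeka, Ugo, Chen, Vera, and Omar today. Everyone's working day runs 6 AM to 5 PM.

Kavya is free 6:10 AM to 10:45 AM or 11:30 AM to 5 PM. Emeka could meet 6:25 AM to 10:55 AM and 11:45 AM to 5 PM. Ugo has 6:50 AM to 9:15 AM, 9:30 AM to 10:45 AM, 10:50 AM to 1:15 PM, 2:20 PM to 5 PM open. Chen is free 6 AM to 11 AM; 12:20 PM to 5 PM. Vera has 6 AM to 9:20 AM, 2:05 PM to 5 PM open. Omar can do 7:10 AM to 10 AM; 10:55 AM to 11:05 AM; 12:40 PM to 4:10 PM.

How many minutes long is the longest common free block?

Kavya ∩ Emeka: 06:25-10:45, 11:45-17:00.
Kavya ∩ Emeka ∩ Ugo: 06:50-09:15, 09:30-10:45, 11:45-13:15, 14:20-17:00.
Kavya ∩ Emeka ∩ Ugo ∩ Chen: 06:50-09:15, 09:30-10:45, 12:20-13:15, 14:20-17:00.
Kavya ∩ Emeka ∩ Ugo ∩ Chen ∩ Vera: 06:50-09:15, 14:20-17:00.
Kavya ∩ Emeka ∩ Ugo ∩ Chen ∩ Vera ∩ Omar: 07:10-09:15, 14:20-16:10.
The longest is 07:10-09:15 at 125 minutes.

125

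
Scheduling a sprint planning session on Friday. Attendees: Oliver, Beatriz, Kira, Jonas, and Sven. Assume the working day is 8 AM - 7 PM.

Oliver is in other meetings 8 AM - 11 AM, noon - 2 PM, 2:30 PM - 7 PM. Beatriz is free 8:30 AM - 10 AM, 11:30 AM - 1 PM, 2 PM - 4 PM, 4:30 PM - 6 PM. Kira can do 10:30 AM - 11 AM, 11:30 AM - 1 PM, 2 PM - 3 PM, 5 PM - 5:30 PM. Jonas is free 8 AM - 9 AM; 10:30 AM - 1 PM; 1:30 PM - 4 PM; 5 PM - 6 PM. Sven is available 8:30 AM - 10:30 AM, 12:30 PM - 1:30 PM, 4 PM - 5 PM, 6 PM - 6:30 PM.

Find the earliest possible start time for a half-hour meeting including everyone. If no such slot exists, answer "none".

Oliver free: 11:00-12:00, 14:00-14:30 (invert busy blocks within the working day).
Beatriz free: 08:30-10:00, 11:30-13:00, 14:00-16:00, 16:30-18:00.
Kira free: 10:30-11:00, 11:30-13:00, 14:00-15:00, 17:00-17:30.
Jonas free: 08:00-09:00, 10:30-13:00, 13:30-16:00, 17:00-18:00.
Sven free: 08:30-10:30, 12:30-13:30, 16:00-17:00, 18:00-18:30.
Oliver ∩ Beatriz: 11:30-12:00, 14:00-14:30.
Oliver ∩ Beatriz ∩ Kira: 11:30-12:00, 14:00-14:30.
Oliver ∩ Beatriz ∩ Kira ∩ Jonas: 11:30-12:00, 14:00-14:30.
Oliver ∩ Beatriz ∩ Kira ∩ Jonas ∩ Sven: ∅.
There is no time when everyone is free.
No common window is at least 30 minutes long.

none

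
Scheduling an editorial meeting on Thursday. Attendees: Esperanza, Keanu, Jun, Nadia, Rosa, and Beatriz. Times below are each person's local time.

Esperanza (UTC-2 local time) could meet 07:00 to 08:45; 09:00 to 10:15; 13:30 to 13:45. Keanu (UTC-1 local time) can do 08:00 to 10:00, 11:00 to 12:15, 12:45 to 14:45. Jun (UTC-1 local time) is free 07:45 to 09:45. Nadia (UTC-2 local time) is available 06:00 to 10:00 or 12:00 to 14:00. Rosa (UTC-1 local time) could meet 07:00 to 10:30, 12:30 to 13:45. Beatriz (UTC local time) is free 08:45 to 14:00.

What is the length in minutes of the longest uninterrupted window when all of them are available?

105

Esperanza in UTC: 09:00-10:45, 11:00-12:15, 15:30-15:45 (add 2h to convert from UTC-2).
Keanu in UTC: 09:00-11:00, 12:00-13:15, 13:45-15:45 (add 1h to convert from UTC-1).
Jun in UTC: 08:45-10:45 (add 1h to convert from UTC-1).
Nadia in UTC: 08:00-12:00, 14:00-16:00 (add 2h to convert from UTC-2).
Rosa in UTC: 08:00-11:30, 13:30-14:45 (add 1h to convert from UTC-1).
Beatriz in UTC: 08:45-14:00.
Esperanza ∩ Keanu: 09:00-10:45, 12:00-12:15, 15:30-15:45.
Esperanza ∩ Keanu ∩ Jun: 09:00-10:45.
Esperanza ∩ Keanu ∩ Jun ∩ Nadia: 09:00-10:45.
Esperanza ∩ Keanu ∩ Jun ∩ Nadia ∩ Rosa: 09:00-10:45.
Esperanza ∩ Keanu ∩ Jun ∩ Nadia ∩ Rosa ∩ Beatriz: 09:00-10:45.
The longest is 09:00-10:45 at 105 minutes.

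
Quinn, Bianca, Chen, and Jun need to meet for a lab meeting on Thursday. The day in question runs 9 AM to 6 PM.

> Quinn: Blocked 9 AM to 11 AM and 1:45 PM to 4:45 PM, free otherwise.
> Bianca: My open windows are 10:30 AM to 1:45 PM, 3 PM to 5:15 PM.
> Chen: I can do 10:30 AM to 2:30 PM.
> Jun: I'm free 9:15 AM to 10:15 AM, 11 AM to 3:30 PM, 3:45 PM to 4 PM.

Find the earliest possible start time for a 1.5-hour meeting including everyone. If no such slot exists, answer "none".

11:00

Quinn free: 11:00-13:45, 16:45-18:00 (invert busy blocks within the working day).
Bianca free: 10:30-13:45, 15:00-17:15.
Chen free: 10:30-14:30.
Jun free: 09:15-10:15, 11:00-15:30, 15:45-16:00.
Quinn ∩ Bianca: 11:00-13:45, 16:45-17:15.
Quinn ∩ Bianca ∩ Chen: 11:00-13:45.
Quinn ∩ Bianca ∩ Chen ∩ Jun: 11:00-13:45.
Those are the intersection windows.
The first common window of at least 90 minutes is 11:00-13:45, so the earliest start is 11:00.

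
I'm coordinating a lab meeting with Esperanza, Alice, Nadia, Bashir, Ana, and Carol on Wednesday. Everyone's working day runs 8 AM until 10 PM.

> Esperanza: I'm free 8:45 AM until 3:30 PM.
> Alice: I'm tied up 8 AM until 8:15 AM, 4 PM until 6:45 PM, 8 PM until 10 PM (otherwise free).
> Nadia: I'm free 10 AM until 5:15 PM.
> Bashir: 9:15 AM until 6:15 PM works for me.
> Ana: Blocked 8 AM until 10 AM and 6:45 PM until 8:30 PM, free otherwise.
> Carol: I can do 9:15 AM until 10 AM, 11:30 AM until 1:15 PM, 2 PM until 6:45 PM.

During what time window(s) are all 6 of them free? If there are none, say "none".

11:30-13:15, 14:00-15:30

Esperanza free: 08:45-15:30.
Alice free: 08:15-16:00, 18:45-20:00 (invert busy blocks within the working day).
Nadia free: 10:00-17:15.
Bashir free: 09:15-18:15.
Ana free: 10:00-18:45, 20:30-22:00 (invert busy blocks within the working day).
Carol free: 09:15-10:00, 11:30-13:15, 14:00-18:45.
Esperanza ∩ Alice: 08:45-15:30.
Esperanza ∩ Alice ∩ Nadia: 10:00-15:30.
Esperanza ∩ Alice ∩ Nadia ∩ Bashir: 10:00-15:30.
Esperanza ∩ Alice ∩ Nadia ∩ Bashir ∩ Ana: 10:00-15:30.
Esperanza ∩ Alice ∩ Nadia ∩ Bashir ∩ Ana ∩ Carol: 11:30-13:15, 14:00-15:30.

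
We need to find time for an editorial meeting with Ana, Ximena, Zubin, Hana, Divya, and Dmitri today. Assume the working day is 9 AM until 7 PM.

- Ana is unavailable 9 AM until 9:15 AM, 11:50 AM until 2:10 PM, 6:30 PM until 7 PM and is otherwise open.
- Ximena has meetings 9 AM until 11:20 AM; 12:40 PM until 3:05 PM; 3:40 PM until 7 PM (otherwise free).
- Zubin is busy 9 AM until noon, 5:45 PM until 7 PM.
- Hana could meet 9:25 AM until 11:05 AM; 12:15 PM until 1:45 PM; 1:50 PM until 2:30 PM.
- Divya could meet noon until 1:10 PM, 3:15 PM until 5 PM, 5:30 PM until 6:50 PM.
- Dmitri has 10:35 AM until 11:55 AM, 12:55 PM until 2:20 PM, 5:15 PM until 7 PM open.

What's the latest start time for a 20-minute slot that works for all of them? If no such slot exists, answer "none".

Ana free: 09:15-11:50, 14:10-18:30 (invert busy blocks within the working day).
Ximena free: 11:20-12:40, 15:05-15:40 (invert busy blocks within the working day).
Zubin free: 12:00-17:45 (invert busy blocks within the working day).
Hana free: 09:25-11:05, 12:15-13:45, 13:50-14:30.
Divya free: 12:00-13:10, 15:15-17:00, 17:30-18:50.
Dmitri free: 10:35-11:55, 12:55-14:20, 17:15-19:00.
Ana ∩ Ximena: 11:20-11:50, 15:05-15:40.
Ana ∩ Ximena ∩ Zubin: 15:05-15:40.
Ana ∩ Ximena ∩ Zubin ∩ Hana: ∅.
Ana ∩ Ximena ∩ Zubin ∩ Hana ∩ Divya: ∅.
Ana ∩ Ximena ∩ Zubin ∩ Hana ∩ Divya ∩ Dmitri: ∅.
There is no time when everyone is free.
No common window is at least 20 minutes long.

none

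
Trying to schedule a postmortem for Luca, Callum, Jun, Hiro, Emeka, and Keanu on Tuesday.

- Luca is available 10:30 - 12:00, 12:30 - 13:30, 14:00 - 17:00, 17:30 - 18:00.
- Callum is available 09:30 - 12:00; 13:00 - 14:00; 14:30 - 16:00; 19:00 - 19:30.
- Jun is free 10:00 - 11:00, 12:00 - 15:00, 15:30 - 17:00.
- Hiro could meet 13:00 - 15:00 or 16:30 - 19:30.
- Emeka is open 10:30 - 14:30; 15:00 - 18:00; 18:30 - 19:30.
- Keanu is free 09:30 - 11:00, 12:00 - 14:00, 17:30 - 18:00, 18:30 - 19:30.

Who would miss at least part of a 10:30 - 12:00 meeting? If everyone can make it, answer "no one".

Luca: free for 10:30-12:00. Callum: free for 10:30-12:00. Jun: not fully free for 10:30-12:00. Hiro: not fully free for 10:30-12:00. Emeka: free for 10:30-12:00. Keanu: not fully free for 10:30-12:00.

Hiro, Jun, Keanu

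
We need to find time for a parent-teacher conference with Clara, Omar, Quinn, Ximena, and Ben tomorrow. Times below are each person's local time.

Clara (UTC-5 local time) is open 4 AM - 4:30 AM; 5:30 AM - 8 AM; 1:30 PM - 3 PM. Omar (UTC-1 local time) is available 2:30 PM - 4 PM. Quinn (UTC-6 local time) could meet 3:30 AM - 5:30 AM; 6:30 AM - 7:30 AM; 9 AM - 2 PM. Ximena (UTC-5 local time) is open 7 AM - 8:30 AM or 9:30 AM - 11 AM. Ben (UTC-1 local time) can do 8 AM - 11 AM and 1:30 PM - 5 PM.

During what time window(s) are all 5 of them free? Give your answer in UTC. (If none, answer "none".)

none

Clara in UTC: 09:00-09:30, 10:30-13:00, 18:30-20:00 (add 5h to convert from UTC-5).
Omar in UTC: 15:30-17:00 (add 1h to convert from UTC-1).
Quinn in UTC: 09:30-11:30, 12:30-13:30, 15:00-20:00 (add 6h to convert from UTC-6).
Ximena in UTC: 12:00-13:30, 14:30-16:00 (add 5h to convert from UTC-5).
Ben in UTC: 09:00-12:00, 14:30-18:00 (add 1h to convert from UTC-1).
Clara ∩ Omar: ∅.
Clara ∩ Omar ∩ Quinn: ∅.
Clara ∩ Omar ∩ Quinn ∩ Ximena: ∅.
Clara ∩ Omar ∩ Quinn ∩ Ximena ∩ Ben: ∅.
There is no time when everyone is free.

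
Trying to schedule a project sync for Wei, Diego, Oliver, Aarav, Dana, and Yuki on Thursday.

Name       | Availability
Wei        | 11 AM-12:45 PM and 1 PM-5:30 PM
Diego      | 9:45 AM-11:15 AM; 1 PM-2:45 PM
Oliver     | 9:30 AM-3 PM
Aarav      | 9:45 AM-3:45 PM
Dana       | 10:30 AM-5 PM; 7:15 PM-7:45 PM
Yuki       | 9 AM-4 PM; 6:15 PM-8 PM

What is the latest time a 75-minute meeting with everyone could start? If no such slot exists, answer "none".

13:30

Wei ∩ Diego: 11:00-11:15, 13:00-14:45.
Wei ∩ Diego ∩ Oliver: 11:00-11:15, 13:00-14:45.
Wei ∩ Diego ∩ Oliver ∩ Aarav: 11:00-11:15, 13:00-14:45.
Wei ∩ Diego ∩ Oliver ∩ Aarav ∩ Dana: 11:00-11:15, 13:00-14:45.
Wei ∩ Diego ∩ Oliver ∩ Aarav ∩ Dana ∩ Yuki: 11:00-11:15, 13:00-14:45.
The last common window of at least 75 minutes is 13:00-14:45; a 75-minute meeting can start as late as 13:30 and still end by 14:45.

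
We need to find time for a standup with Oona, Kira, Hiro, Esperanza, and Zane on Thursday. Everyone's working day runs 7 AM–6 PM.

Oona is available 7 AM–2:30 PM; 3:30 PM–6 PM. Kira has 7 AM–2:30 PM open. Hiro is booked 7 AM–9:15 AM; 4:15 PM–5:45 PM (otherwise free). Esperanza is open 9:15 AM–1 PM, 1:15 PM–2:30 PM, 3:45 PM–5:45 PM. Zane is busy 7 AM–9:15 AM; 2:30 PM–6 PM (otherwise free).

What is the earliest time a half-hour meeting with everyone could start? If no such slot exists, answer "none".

Oona free: 07:00-14:30, 15:30-18:00.
Kira free: 07:00-14:30.
Hiro free: 09:15-16:15, 17:45-18:00 (invert busy blocks within the working day).
Esperanza free: 09:15-13:00, 13:15-14:30, 15:45-17:45.
Zane free: 09:15-14:30 (invert busy blocks within the working day).
Oona ∩ Kira: 07:00-14:30.
Oona ∩ Kira ∩ Hiro: 09:15-14:30.
Oona ∩ Kira ∩ Hiro ∩ Esperanza: 09:15-13:00, 13:15-14:30.
Oona ∩ Kira ∩ Hiro ∩ Esperanza ∩ Zane: 09:15-13:00, 13:15-14:30.
The first common window of at least 30 minutes is 09:15-13:00, so the earliest start is 09:15.

09:15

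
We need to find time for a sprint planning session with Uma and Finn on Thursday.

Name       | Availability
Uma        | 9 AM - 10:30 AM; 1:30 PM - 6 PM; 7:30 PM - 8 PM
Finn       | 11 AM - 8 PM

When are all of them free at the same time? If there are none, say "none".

13:30-18:00, 19:30-20:00

Uma ∩ Finn: 13:30-18:00, 19:30-20:00.
So the common availability across everyone is 13:30-18:00, 19:30-20:00.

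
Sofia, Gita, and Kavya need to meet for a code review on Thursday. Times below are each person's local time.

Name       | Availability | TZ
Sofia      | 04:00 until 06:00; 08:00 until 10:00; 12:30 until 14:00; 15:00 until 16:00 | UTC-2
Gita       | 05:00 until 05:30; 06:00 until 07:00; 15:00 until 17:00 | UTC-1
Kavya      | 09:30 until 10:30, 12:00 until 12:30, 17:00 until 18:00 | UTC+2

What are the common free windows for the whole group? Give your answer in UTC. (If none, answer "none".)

07:30-08:00

Sofia in UTC: 06:00-08:00, 10:00-12:00, 14:30-16:00, 17:00-18:00 (add 2h to convert from UTC-2).
Gita in UTC: 06:00-06:30, 07:00-08:00, 16:00-18:00 (add 1h to convert from UTC-1).
Kavya in UTC: 07:30-08:30, 10:00-10:30, 15:00-16:00 (subtract 2h to convert from UTC+2).
Sofia ∩ Gita: 06:00-06:30, 07:00-08:00, 17:00-18:00.
Sofia ∩ Gita ∩ Kavya: 07:30-08:00.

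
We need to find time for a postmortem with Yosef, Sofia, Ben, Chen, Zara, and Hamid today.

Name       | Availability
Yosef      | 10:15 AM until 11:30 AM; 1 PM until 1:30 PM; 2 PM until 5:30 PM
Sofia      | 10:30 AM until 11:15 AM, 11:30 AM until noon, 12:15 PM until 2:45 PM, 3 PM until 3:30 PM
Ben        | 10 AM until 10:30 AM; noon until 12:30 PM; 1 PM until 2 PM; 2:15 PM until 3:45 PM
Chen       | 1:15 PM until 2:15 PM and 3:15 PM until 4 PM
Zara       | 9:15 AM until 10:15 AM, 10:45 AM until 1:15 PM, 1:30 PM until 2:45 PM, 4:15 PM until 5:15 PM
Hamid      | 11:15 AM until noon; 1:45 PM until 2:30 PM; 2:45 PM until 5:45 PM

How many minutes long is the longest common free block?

0

Yosef ∩ Sofia: 10:30-11:15, 13:00-13:30, 14:00-14:45, 15:00-15:30.
Yosef ∩ Sofia ∩ Ben: 13:00-13:30, 14:15-14:45, 15:00-15:30.
Yosef ∩ Sofia ∩ Ben ∩ Chen: 13:15-13:30, 15:15-15:30.
Yosef ∩ Sofia ∩ Ben ∩ Chen ∩ Zara: ∅.
Yosef ∩ Sofia ∩ Ben ∩ Chen ∩ Zara ∩ Hamid: ∅.
There is no time when everyone is free.
No common window exists, so the longest block is 0 minutes.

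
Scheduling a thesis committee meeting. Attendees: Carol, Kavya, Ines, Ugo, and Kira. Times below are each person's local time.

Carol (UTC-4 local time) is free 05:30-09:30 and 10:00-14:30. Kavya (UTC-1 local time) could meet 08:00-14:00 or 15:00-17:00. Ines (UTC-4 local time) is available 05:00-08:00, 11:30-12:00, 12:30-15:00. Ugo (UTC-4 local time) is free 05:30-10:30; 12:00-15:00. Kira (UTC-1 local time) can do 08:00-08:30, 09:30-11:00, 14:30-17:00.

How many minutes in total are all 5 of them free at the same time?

180

Carol in UTC: 09:30-13:30, 14:00-18:30 (add 4h to convert from UTC-4).
Kavya in UTC: 09:00-15:00, 16:00-18:00 (add 1h to convert from UTC-1).
Ines in UTC: 09:00-12:00, 15:30-16:00, 16:30-19:00 (add 4h to convert from UTC-4).
Ugo in UTC: 09:30-14:30, 16:00-19:00 (add 4h to convert from UTC-4).
Kira in UTC: 09:00-09:30, 10:30-12:00, 15:30-18:00 (add 1h to convert from UTC-1).
Carol ∩ Kavya: 09:30-13:30, 14:00-15:00, 16:00-18:00.
Carol ∩ Kavya ∩ Ines: 09:30-12:00, 16:30-18:00.
Carol ∩ Kavya ∩ Ines ∩ Ugo: 09:30-12:00, 16:30-18:00.
Carol ∩ Kavya ∩ Ines ∩ Ugo ∩ Kira: 10:30-12:00, 16:30-18:00.
Summing the common windows: 90 + 90 = 180 minutes.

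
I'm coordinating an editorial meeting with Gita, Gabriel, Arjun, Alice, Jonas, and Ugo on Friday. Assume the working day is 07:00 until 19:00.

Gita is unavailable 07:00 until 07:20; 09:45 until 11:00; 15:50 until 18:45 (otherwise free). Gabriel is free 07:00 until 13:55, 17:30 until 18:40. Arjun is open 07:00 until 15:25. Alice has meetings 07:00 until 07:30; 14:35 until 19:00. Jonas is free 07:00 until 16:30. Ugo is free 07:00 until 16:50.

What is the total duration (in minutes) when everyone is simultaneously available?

Gita free: 07:20-09:45, 11:00-15:50, 18:45-19:00 (invert busy blocks within the working day).
Gabriel free: 07:00-13:55, 17:30-18:40.
Arjun free: 07:00-15:25.
Alice free: 07:30-14:35 (invert busy blocks within the working day).
Jonas free: 07:00-16:30.
Ugo free: 07:00-16:50.
Gita ∩ Gabriel: 07:20-09:45, 11:00-13:55.
Gita ∩ Gabriel ∩ Arjun: 07:20-09:45, 11:00-13:55.
Gita ∩ Gabriel ∩ Arjun ∩ Alice: 07:30-09:45, 11:00-13:55.
Gita ∩ Gabriel ∩ Arjun ∩ Alice ∩ Jonas: 07:30-09:45, 11:00-13:55.
Gita ∩ Gabriel ∩ Arjun ∩ Alice ∩ Jonas ∩ Ugo: 07:30-09:45, 11:00-13:55.
So the common availability across everyone is 07:30-09:45, 11:00-13:55.
Summing the common windows: 135 + 175 = 310 minutes.

310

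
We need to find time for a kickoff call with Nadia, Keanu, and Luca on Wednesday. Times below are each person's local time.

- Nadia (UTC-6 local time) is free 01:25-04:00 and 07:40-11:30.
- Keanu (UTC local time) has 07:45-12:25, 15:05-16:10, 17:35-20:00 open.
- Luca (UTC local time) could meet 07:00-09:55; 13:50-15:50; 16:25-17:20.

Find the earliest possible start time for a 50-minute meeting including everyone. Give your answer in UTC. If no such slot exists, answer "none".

Nadia in UTC: 07:25-10:00, 13:40-17:30 (add 6h to convert from UTC-6).
Keanu in UTC: 07:45-12:25, 15:05-16:10, 17:35-20:00.
Luca in UTC: 07:00-09:55, 13:50-15:50, 16:25-17:20.
Nadia ∩ Keanu: 07:45-10:00, 15:05-16:10.
Nadia ∩ Keanu ∩ Luca: 07:45-09:55, 15:05-15:50.
The first common window of at least 50 minutes is 07:45-09:55, so the earliest start is 07:45.

07:45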